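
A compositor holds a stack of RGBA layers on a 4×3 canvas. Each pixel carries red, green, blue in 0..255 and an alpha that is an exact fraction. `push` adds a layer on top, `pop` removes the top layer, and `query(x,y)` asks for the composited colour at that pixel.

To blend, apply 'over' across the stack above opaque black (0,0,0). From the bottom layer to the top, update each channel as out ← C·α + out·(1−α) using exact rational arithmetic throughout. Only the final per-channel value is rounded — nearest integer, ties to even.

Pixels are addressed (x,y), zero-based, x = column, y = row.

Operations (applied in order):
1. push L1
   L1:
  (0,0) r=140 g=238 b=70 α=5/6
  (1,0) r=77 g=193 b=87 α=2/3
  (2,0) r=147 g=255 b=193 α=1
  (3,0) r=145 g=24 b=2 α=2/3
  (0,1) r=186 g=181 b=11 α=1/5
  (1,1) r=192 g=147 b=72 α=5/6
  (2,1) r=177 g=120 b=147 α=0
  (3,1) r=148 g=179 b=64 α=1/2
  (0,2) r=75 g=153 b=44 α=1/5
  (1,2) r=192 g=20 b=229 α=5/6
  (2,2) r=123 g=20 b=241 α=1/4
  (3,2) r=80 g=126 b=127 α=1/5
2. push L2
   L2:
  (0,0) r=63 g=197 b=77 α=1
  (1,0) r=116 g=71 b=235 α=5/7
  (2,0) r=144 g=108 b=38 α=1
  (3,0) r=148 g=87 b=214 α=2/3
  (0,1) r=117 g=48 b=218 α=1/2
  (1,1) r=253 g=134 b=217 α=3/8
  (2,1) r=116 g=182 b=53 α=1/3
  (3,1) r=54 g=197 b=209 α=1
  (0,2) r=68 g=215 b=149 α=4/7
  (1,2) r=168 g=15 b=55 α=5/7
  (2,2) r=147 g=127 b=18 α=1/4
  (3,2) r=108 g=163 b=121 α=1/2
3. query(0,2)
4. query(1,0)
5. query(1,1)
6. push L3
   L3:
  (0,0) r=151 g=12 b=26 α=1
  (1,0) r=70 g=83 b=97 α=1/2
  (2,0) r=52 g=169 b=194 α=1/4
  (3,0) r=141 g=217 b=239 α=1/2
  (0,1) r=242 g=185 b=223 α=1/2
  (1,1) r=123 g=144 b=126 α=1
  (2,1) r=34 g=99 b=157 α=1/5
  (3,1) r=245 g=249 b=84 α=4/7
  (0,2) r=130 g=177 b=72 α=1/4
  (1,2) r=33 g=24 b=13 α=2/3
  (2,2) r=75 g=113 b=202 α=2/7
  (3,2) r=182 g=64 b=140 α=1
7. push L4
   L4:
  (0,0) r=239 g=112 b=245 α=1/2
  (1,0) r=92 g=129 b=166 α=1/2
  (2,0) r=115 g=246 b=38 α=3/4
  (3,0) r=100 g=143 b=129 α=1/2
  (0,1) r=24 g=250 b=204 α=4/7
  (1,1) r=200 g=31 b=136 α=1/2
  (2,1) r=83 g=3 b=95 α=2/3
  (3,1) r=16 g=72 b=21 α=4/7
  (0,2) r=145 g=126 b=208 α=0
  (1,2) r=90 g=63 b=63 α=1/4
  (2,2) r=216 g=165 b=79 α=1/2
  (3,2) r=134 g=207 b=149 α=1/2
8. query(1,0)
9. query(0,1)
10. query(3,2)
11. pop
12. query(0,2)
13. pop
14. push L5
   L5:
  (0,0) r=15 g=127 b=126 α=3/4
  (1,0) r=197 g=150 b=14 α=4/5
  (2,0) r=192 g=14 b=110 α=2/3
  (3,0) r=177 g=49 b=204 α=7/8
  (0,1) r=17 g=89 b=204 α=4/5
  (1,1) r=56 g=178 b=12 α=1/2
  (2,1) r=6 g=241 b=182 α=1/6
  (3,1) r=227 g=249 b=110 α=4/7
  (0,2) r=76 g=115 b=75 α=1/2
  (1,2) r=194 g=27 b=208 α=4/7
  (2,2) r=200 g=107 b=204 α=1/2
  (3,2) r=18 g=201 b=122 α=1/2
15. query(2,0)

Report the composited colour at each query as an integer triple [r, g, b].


(0,2) stack=L1,L2; from [0,0,0]:
after L1 α=1/5: [15, 153/5, 44/5]
after L2 α=4/7: [317/7, 4759/35, 3112/35]
= [45, 136, 89]

query (1,0) [L1,L2] — begin 0,0,0
after L1 α=2/3: [154/3, 386/3, 58]
after L2 α=5/7: [2048/21, 1837/21, 1291/7]
= [98, 87, 184]

at x=1,y=1 over L1,L2:
L1 α=5/6: [160, 245/2, 60]
L2 α=3/8: [1559/8, 2029/16, 951/8]
rounded: [195, 127, 119]

query (1,0) [L1,L2,L3,L4] — begin 0,0,0
+L1 (α=2/3) → [154/3, 386/3, 58]
+L2 (α=5/7) → [2048/21, 1837/21, 1291/7]
+L3 (α=1/2) → [1759/21, 1790/21, 985/7]
+L4 (α=1/2) → [3691/42, 4499/42, 2147/14]
rounded: [88, 107, 153]

(0,1) stack=L1,L2,L3,L4; from [0,0,0]:
L1 α=1/5: [186/5, 181/5, 11/5]
L2 α=1/2: [771/10, 421/10, 1101/10]
L3 α=1/2: [3191/20, 2271/20, 3331/20]
L4 α=4/7: [11493/140, 26813/140, 3759/20]
= [82, 192, 188]

(3,2) stack=L1,L2,L3,L4; from [0,0,0]:
+L1 (α=1/5) → [16, 126/5, 127/5]
+L2 (α=1/2) → [62, 941/10, 366/5]
+L3 (α=1) → [182, 64, 140]
+L4 (α=1/2) → [158, 271/2, 289/2]
rounded: [158, 136, 144]

query (0,2) [L1,L2,L3] — begin 0,0,0
L1 α=1/5: [15, 153/5, 44/5]
L2 α=4/7: [317/7, 4759/35, 3112/35]
L3 α=1/4: [1861/28, 5118/35, 2964/35]
→ [66, 146, 85]

at x=2,y=0 over L1,L2,L5:
after L1 α=1: [147, 255, 193]
after L2 α=1: [144, 108, 38]
after L5 α=2/3: [176, 136/3, 86]
→ [176, 45, 86]


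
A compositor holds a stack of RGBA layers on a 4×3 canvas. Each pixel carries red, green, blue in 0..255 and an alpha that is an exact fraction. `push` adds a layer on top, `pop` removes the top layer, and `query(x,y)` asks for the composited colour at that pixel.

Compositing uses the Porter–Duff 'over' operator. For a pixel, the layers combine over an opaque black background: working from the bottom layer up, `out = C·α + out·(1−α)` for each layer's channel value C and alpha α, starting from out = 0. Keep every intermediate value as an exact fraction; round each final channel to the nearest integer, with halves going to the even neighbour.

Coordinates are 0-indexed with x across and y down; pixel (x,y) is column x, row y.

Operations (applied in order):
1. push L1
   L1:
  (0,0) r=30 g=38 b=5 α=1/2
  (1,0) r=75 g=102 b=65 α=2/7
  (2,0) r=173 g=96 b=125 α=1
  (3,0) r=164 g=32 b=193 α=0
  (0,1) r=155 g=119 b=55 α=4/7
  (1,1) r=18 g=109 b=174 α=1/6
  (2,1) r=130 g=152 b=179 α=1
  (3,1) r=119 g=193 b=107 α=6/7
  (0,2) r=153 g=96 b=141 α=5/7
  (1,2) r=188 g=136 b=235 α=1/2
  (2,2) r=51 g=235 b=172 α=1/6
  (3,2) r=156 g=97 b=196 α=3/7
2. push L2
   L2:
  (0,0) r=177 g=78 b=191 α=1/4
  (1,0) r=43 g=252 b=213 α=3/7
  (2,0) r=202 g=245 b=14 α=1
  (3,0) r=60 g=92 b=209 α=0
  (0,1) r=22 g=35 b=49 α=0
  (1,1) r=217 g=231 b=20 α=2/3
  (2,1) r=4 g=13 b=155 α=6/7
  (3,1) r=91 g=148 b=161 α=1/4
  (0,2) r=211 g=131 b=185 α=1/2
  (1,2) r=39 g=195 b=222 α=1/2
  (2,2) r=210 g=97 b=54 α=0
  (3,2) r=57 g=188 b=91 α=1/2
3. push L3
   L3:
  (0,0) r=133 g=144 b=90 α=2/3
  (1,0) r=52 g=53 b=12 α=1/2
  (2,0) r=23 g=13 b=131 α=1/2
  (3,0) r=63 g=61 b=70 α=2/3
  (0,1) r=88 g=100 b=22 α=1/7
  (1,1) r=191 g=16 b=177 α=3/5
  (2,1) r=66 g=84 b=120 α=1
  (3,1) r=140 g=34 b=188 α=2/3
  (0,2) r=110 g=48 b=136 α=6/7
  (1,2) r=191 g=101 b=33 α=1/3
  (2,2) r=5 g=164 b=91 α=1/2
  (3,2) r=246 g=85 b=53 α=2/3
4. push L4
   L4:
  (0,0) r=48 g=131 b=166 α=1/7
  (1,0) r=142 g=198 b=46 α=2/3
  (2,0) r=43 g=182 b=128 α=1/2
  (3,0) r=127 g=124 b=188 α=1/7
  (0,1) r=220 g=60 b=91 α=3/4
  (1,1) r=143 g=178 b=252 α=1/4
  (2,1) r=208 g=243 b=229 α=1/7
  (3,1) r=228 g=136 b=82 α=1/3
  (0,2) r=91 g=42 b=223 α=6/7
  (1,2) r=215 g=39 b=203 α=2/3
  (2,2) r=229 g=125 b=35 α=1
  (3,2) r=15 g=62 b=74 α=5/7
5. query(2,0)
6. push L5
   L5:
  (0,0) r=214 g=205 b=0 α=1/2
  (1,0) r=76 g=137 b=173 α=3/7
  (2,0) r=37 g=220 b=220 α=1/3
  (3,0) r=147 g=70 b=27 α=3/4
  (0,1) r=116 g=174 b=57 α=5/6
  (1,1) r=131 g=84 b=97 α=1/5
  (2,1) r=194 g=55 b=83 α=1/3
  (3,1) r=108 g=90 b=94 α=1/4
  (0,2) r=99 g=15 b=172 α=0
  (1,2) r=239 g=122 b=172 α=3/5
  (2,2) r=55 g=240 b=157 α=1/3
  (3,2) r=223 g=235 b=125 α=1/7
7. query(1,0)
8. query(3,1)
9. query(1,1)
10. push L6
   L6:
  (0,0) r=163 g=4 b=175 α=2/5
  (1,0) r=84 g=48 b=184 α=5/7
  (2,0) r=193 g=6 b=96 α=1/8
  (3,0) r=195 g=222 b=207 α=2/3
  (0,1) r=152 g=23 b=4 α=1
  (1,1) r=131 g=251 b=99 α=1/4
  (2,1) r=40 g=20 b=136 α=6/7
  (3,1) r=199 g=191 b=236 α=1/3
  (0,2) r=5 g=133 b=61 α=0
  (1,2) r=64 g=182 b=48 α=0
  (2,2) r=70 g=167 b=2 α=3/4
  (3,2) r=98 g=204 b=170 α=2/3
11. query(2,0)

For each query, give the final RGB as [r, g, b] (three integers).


(2,0) stack=L1,L2,L3,L4; from [0,0,0]:
+L1 (α=1) → [173, 96, 125]
+L2 (α=1) → [202, 245, 14]
+L3 (α=1/2) → [225/2, 129, 145/2]
+L4 (α=1/2) → [311/4, 311/2, 401/4]
rounded: [78, 156, 100]

at x=1,y=0 over L1,L2,L3,L4,L5:
after L1 α=2/7: [150/7, 204/7, 130/7]
after L2 α=3/7: [1503/49, 6108/49, 4993/49]
after L3 α=1/2: [4051/98, 8705/98, 5581/98]
after L4 α=2/3: [31883/294, 47513/294, 14597/294]
after L5 α=3/7: [97282/1029, 155443/1029, 105487/1029]
→ [95, 151, 103]

(3,1) stack=L1,L2,L3,L4,L5; from [0,0,0]:
+L1 (α=6/7) → [102, 1158/7, 642/7]
+L2 (α=1/4) → [397/4, 2255/14, 3053/28]
+L3 (α=2/3) → [1517/12, 1069/14, 4527/28]
+L4 (α=1/3) → [2885/18, 2021/21, 5675/42]
+L5 (α=1/4) → [3533/24, 2651/28, 6991/56]
= [147, 95, 125]

(1,1) stack=L1,L2,L3,L4,L5; from [0,0,0]:
L1 α=1/6: [3, 109/6, 29]
L2 α=2/3: [437/3, 2881/18, 23]
L3 α=3/5: [2593/15, 3313/45, 577/5]
L4 α=1/4: [827/5, 5983/60, 2991/20]
L5 α=1/5: [3963/25, 7243/75, 3476/25]
= [159, 97, 139]

(2,0) stack=L1,L2,L3,L4,L5,L6; from [0,0,0]:
after L1 α=1: [173, 96, 125]
after L2 α=1: [202, 245, 14]
after L3 α=1/2: [225/2, 129, 145/2]
after L4 α=1/2: [311/4, 311/2, 401/4]
after L5 α=1/3: [385/6, 177, 841/6]
after L6 α=1/8: [3853/48, 1245/8, 6463/48]
= [80, 156, 135]


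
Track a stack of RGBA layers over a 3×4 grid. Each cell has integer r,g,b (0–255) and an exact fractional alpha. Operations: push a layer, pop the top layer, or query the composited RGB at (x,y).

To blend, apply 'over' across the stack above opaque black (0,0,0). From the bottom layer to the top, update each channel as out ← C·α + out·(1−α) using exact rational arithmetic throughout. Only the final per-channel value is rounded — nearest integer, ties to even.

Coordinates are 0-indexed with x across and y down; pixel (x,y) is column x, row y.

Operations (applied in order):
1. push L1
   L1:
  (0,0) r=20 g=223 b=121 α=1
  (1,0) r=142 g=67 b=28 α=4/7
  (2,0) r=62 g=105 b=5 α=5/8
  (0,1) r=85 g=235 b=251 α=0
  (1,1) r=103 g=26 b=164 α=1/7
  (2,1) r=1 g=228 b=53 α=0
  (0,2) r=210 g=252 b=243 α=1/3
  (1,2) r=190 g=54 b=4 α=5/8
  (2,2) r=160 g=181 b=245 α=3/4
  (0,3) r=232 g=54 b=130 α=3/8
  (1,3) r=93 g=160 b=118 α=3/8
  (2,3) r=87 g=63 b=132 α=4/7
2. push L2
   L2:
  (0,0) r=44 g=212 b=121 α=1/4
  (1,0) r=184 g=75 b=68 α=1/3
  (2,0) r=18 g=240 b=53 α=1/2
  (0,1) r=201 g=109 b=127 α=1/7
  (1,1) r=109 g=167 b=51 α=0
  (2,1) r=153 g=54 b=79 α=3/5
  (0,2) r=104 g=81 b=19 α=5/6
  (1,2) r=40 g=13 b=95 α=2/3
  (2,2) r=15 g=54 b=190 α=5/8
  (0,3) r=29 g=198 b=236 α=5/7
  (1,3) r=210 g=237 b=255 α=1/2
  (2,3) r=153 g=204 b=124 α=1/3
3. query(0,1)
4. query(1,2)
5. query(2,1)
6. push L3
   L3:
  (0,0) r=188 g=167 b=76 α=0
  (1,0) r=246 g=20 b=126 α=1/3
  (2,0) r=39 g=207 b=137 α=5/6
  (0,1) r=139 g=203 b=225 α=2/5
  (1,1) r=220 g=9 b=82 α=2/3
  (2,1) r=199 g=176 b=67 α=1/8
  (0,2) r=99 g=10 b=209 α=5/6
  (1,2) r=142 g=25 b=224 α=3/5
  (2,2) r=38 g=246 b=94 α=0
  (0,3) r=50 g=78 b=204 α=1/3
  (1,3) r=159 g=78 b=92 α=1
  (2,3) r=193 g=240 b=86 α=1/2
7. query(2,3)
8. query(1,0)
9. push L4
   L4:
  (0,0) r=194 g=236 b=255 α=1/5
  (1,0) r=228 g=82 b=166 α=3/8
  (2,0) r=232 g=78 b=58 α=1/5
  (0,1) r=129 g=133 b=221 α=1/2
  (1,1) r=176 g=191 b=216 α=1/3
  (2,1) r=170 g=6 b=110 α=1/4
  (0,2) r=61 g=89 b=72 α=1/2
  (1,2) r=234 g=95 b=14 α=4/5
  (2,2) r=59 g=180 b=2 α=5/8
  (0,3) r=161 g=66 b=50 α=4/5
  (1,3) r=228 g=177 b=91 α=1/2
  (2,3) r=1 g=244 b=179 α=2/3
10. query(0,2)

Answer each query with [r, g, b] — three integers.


query (0,1) [L1,L2] — begin 0,0,0
+L1 (α=0) → [0, 0, 0]
+L2 (α=1/7) → [201/7, 109/7, 127/7]
→ [29, 16, 18]

at x=1,y=2 over L1,L2:
L1 α=5/8: [475/4, 135/4, 5/2]
L2 α=2/3: [265/4, 239/12, 385/6]
= [66, 20, 64]

query (2,1) [L1,L2] — begin 0,0,0
+L1 (α=0) → [0, 0, 0]
+L2 (α=3/5) → [459/5, 162/5, 237/5]
→ [92, 32, 47]

query (2,3) [L1,L2,L3] — begin 0,0,0
+L1 (α=4/7) → [348/7, 36, 528/7]
+L2 (α=1/3) → [589/7, 92, 1924/21]
+L3 (α=1/2) → [970/7, 166, 1865/21]
= [139, 166, 89]

query (1,0) [L1,L2,L3] — begin 0,0,0
+L1 (α=4/7) → [568/7, 268/7, 16]
+L2 (α=1/3) → [808/7, 1061/21, 100/3]
+L3 (α=1/3) → [3338/21, 2542/63, 578/9]
rounded: [159, 40, 64]

(0,2) stack=L1,L2,L3,L4; from [0,0,0]:
L1 α=1/3: [70, 84, 81]
L2 α=5/6: [295/3, 163/2, 88/3]
L3 α=5/6: [890/9, 263/12, 3223/18]
L4 α=1/2: [1439/18, 1331/24, 4519/36]
→ [80, 55, 126]


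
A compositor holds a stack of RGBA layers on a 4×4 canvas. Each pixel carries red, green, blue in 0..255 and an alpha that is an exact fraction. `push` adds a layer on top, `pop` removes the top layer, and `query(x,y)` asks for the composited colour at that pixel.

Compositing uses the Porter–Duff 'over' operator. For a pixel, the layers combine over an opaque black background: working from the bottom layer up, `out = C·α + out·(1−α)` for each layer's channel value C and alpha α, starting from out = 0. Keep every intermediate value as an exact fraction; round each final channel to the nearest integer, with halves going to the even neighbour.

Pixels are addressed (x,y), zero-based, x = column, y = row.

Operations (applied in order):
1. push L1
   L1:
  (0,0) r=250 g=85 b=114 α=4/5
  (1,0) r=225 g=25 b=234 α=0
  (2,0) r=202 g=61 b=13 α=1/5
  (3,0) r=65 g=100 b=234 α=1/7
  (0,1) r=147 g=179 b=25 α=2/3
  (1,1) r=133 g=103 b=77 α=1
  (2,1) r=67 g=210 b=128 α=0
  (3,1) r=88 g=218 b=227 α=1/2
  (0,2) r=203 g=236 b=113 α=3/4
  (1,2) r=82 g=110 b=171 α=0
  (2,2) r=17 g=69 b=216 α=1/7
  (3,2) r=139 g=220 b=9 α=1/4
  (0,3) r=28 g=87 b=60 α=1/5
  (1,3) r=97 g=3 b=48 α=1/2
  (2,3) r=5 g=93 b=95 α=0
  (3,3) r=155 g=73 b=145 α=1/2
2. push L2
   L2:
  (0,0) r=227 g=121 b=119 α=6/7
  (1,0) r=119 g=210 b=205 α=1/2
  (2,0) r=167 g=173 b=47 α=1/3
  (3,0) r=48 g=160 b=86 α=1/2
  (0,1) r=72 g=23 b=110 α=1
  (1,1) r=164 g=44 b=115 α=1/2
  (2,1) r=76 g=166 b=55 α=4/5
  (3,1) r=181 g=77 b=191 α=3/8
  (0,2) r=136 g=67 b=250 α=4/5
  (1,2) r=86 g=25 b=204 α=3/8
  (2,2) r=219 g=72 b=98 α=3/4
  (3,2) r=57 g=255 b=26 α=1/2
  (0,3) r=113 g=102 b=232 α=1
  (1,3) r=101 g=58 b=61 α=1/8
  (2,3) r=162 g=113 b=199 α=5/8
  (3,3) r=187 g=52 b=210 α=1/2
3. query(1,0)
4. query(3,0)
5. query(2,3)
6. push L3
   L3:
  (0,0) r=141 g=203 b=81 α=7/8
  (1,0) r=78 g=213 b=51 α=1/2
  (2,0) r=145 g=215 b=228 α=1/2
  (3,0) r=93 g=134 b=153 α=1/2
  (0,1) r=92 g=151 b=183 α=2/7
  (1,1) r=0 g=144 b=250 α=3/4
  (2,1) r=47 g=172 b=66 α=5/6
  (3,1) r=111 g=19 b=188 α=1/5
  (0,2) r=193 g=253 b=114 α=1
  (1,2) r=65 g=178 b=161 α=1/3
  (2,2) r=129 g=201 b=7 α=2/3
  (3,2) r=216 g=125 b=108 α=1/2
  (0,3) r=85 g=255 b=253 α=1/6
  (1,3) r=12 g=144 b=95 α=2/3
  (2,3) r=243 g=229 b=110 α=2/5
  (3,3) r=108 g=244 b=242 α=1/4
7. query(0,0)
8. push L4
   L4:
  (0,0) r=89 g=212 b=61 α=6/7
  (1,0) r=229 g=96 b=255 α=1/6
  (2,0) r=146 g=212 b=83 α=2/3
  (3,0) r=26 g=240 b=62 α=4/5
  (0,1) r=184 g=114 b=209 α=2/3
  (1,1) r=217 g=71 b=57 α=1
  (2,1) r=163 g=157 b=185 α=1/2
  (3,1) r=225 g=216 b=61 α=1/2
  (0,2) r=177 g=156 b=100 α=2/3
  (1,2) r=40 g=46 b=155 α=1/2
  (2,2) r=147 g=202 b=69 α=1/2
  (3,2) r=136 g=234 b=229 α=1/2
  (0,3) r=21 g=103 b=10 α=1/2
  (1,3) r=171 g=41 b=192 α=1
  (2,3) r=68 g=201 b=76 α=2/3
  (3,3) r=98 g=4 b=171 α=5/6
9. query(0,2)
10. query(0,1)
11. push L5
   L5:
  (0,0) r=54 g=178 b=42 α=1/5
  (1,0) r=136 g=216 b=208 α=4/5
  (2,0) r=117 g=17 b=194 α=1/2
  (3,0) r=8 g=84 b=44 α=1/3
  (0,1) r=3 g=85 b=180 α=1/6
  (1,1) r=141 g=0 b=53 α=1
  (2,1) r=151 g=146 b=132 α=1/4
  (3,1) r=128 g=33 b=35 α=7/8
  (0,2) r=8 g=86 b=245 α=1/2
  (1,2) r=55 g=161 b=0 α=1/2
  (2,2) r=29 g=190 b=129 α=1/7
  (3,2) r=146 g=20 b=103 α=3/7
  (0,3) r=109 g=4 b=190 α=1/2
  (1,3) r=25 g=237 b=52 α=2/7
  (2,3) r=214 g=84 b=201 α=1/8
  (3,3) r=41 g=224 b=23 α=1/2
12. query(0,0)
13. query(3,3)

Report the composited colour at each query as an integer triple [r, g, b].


(1,0) stack=L1,L2; from [0,0,0]:
L1 α=0: [0, 0, 0]
L2 α=1/2: [119/2, 105, 205/2]
rounded: [60, 105, 102]

(3,0) stack=L1,L2; from [0,0,0]:
+L1 (α=1/7) → [65/7, 100/7, 234/7]
+L2 (α=1/2) → [401/14, 610/7, 418/7]
rounded: [29, 87, 60]

query (2,3) [L1,L2] — begin 0,0,0
L1 α=0: [0, 0, 0]
L2 α=5/8: [405/4, 565/8, 995/8]
rounded: [101, 71, 124]

at x=0,y=0 over L1,L2,L3:
after L1 α=4/5: [200, 68, 456/5]
after L2 α=6/7: [1562/7, 794/7, 4026/35]
after L3 α=7/8: [8471/56, 10741/56, 23871/280]
rounded: [151, 192, 85]

query (0,2) [L1,L2,L3,L4] — begin 0,0,0
after L1 α=3/4: [609/4, 177, 339/4]
after L2 α=4/5: [557/4, 89, 4339/20]
after L3 α=1: [193, 253, 114]
after L4 α=2/3: [547/3, 565/3, 314/3]
rounded: [182, 188, 105]

(0,1) stack=L1,L2,L3,L4; from [0,0,0]:
L1 α=2/3: [98, 358/3, 50/3]
L2 α=1: [72, 23, 110]
L3 α=2/7: [544/7, 417/7, 916/7]
L4 α=2/3: [1040/7, 671/7, 3842/21]
rounded: [149, 96, 183]

(0,0) stack=L1,L2,L3,L4,L5; from [0,0,0]:
after L1 α=4/5: [200, 68, 456/5]
after L2 α=6/7: [1562/7, 794/7, 4026/35]
after L3 α=7/8: [8471/56, 10741/56, 23871/280]
after L4 α=6/7: [38375/392, 81973/392, 126351/1960]
after L5 α=1/5: [43667/490, 99417/490, 146931/2450]
→ [89, 203, 60]

(3,3) stack=L1,L2,L3,L4,L5; from [0,0,0]:
L1 α=1/2: [155/2, 73/2, 145/2]
L2 α=1/2: [529/4, 177/4, 565/4]
L3 α=1/4: [2019/16, 1507/16, 2663/16]
L4 α=5/6: [9859/96, 609/32, 16343/96]
L5 α=1/2: [13795/192, 7777/64, 18551/192]
→ [72, 122, 97]


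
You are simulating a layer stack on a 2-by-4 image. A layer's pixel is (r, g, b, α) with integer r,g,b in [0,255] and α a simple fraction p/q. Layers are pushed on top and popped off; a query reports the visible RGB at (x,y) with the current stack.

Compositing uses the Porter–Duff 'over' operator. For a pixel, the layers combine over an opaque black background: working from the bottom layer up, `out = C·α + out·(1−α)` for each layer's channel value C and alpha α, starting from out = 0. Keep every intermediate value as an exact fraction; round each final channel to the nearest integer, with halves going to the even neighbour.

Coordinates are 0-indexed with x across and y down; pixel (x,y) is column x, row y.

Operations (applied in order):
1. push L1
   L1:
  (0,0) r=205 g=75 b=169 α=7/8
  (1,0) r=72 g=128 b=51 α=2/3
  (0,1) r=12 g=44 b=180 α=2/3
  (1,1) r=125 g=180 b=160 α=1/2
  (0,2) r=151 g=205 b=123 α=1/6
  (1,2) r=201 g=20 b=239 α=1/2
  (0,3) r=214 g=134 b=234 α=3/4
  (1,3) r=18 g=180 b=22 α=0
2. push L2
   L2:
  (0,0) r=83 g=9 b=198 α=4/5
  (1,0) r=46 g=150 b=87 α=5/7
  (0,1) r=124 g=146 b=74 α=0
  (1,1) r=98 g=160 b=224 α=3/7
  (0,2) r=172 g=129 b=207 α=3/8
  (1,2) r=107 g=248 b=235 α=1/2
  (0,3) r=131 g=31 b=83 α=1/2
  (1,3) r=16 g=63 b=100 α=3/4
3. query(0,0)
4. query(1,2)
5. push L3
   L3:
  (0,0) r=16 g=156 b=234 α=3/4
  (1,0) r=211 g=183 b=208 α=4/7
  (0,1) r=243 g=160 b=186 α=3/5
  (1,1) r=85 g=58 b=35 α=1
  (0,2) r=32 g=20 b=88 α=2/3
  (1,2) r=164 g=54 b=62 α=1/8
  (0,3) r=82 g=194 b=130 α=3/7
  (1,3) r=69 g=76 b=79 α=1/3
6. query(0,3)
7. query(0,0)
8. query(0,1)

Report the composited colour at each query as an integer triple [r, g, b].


query (0,0) [L1,L2] — begin 0,0,0
after L1 α=7/8: [1435/8, 525/8, 1183/8]
after L2 α=4/5: [4091/40, 813/40, 7519/40]
→ [102, 20, 188]

(1,2) stack=L1,L2; from [0,0,0]:
+L1 (α=1/2) → [201/2, 10, 239/2]
+L2 (α=1/2) → [415/4, 129, 709/4]
= [104, 129, 177]

query (0,3) [L1,L2,L3] — begin 0,0,0
after L1 α=3/4: [321/2, 201/2, 351/2]
after L2 α=1/2: [583/4, 263/4, 517/4]
after L3 α=3/7: [829/7, 845/7, 907/7]
→ [118, 121, 130]

query (0,0) [L1,L2,L3] — begin 0,0,0
L1 α=7/8: [1435/8, 525/8, 1183/8]
L2 α=4/5: [4091/40, 813/40, 7519/40]
L3 α=3/4: [6011/160, 19533/160, 35599/160]
→ [38, 122, 222]

at x=0,y=1 over L1,L2,L3:
after L1 α=2/3: [8, 88/3, 120]
after L2 α=0: [8, 88/3, 120]
after L3 α=3/5: [149, 1616/15, 798/5]
rounded: [149, 108, 160]


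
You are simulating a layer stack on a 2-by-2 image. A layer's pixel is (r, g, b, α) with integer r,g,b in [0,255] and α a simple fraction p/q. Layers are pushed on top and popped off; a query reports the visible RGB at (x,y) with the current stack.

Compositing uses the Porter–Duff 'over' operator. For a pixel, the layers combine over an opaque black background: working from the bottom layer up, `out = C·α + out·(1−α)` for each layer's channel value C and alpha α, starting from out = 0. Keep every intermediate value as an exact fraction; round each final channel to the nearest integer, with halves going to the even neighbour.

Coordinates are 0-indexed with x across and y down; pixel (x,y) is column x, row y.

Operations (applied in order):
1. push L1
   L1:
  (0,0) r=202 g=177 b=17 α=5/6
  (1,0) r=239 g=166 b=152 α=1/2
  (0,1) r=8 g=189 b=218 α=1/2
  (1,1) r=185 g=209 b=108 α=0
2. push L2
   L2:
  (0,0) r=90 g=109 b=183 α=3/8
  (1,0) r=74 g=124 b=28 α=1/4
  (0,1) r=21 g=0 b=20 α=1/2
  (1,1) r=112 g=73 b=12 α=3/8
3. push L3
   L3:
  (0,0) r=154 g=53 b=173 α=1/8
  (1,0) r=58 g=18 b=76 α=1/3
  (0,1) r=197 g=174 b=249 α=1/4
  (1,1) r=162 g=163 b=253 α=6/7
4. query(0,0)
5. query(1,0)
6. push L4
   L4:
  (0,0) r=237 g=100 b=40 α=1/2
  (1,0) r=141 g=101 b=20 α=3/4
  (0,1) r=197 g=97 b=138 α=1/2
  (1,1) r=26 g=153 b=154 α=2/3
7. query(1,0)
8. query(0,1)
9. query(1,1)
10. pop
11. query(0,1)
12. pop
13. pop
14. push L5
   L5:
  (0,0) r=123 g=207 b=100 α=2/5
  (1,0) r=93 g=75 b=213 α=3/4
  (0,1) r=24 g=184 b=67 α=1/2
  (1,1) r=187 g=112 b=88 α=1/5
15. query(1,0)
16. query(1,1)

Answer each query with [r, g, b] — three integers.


query (0,0) [L1,L2,L3] — begin 0,0,0
+L1 (α=5/6) → [505/3, 295/2, 85/6]
+L2 (α=3/8) → [3335/24, 2129/16, 3719/48]
+L3 (α=1/8) → [27041/192, 15751/128, 34337/384]
= [141, 123, 89]

query (1,0) [L1,L2,L3] — begin 0,0,0
+L1 (α=1/2) → [239/2, 83, 76]
+L2 (α=1/4) → [865/8, 373/4, 64]
+L3 (α=1/3) → [1097/12, 409/6, 68]
= [91, 68, 68]

at x=1,y=0 over L1,L2,L3,L4:
L1 α=1/2: [239/2, 83, 76]
L2 α=1/4: [865/8, 373/4, 64]
L3 α=1/3: [1097/12, 409/6, 68]
L4 α=3/4: [6173/48, 2227/24, 32]
= [129, 93, 32]

query (0,1) [L1,L2,L3,L4] — begin 0,0,0
after L1 α=1/2: [4, 189/2, 109]
after L2 α=1/2: [25/2, 189/4, 129/2]
after L3 α=1/4: [469/8, 1263/16, 885/8]
after L4 α=1/2: [2045/16, 2815/32, 1989/16]
= [128, 88, 124]

at x=1,y=1 over L1,L2,L3,L4:
L1 α=0: [0, 0, 0]
L2 α=3/8: [42, 219/8, 9/2]
L3 α=6/7: [1014/7, 1149/8, 435/2]
L4 α=2/3: [1378/21, 1199/8, 1051/6]
= [66, 150, 175]

(0,1) stack=L1,L2,L3; from [0,0,0]:
+L1 (α=1/2) → [4, 189/2, 109]
+L2 (α=1/2) → [25/2, 189/4, 129/2]
+L3 (α=1/4) → [469/8, 1263/16, 885/8]
rounded: [59, 79, 111]

query (1,0) [L1,L5] — begin 0,0,0
+L1 (α=1/2) → [239/2, 83, 76]
+L5 (α=3/4) → [797/8, 77, 715/4]
= [100, 77, 179]

query (1,1) [L1,L5] — begin 0,0,0
L1 α=0: [0, 0, 0]
L5 α=1/5: [187/5, 112/5, 88/5]
rounded: [37, 22, 18]


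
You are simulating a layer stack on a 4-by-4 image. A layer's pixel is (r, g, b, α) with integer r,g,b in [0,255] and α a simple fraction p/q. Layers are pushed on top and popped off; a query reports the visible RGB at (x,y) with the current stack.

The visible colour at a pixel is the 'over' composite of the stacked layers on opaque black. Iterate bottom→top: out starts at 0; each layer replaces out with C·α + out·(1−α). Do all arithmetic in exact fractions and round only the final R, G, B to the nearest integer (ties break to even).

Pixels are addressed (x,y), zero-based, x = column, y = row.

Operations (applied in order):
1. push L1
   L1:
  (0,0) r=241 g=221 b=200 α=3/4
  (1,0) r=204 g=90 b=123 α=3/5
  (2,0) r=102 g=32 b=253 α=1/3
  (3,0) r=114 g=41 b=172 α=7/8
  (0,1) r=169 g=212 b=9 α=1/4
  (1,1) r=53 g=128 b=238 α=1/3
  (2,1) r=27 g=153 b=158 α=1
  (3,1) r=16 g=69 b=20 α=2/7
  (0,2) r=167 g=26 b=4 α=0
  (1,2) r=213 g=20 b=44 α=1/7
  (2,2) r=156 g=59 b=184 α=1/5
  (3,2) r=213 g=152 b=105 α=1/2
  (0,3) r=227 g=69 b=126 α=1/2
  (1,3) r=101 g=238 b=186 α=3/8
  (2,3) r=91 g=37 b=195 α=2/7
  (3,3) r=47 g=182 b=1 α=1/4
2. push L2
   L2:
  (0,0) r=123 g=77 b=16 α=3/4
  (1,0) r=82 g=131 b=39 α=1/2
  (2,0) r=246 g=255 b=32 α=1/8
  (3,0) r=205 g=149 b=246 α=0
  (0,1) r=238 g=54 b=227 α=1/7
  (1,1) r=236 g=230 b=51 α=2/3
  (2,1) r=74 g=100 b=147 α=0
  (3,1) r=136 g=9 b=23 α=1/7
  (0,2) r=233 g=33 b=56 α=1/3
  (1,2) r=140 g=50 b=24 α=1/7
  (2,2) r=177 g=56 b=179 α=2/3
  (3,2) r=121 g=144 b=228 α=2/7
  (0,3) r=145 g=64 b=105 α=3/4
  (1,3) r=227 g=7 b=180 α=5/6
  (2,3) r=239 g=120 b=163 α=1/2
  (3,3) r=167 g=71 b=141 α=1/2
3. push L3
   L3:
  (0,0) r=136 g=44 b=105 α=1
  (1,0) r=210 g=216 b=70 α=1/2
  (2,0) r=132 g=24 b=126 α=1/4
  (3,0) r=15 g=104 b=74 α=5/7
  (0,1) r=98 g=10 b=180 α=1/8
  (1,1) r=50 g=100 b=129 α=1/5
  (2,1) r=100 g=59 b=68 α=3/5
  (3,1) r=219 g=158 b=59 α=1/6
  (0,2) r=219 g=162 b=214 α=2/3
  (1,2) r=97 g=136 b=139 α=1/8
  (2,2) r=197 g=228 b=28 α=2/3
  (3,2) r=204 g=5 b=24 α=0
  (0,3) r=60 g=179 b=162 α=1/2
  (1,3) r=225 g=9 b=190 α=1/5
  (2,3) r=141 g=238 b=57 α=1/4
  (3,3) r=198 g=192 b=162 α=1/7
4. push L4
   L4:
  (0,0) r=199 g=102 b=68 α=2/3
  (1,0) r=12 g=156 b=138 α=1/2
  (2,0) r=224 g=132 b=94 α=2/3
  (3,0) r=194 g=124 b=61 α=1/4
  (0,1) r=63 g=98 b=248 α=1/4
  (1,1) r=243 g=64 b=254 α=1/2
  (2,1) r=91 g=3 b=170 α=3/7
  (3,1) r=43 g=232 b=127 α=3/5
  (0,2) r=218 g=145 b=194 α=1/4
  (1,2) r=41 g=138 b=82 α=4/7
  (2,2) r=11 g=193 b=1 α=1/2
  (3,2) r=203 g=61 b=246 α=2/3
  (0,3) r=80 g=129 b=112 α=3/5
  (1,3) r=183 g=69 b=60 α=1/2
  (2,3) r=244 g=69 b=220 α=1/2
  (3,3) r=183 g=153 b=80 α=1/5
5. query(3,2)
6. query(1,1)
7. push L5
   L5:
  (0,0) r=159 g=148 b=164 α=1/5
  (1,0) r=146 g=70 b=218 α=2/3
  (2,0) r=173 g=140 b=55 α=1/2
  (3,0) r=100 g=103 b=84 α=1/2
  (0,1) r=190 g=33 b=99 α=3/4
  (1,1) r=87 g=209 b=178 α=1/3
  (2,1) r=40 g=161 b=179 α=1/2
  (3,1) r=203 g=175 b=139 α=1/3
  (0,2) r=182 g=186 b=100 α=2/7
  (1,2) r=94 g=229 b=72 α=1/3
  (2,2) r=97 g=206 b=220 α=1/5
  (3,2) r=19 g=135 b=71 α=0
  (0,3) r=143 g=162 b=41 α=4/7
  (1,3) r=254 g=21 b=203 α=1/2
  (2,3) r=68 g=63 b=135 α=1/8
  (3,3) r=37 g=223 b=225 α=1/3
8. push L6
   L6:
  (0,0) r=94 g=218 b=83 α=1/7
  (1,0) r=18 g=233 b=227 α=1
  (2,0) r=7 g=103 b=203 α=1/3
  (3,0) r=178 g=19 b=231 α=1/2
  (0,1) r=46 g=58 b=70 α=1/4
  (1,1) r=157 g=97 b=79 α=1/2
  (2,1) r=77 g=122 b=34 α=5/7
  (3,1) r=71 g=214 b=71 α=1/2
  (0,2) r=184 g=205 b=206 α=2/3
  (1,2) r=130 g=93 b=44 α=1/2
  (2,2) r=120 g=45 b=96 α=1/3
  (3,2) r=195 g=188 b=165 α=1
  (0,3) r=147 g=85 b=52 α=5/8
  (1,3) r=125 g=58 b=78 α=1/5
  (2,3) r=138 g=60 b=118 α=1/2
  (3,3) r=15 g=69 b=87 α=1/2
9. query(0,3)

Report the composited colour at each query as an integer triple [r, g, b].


at x=3,y=2 over L1,L2,L3,L4:
L1 α=1/2: [213/2, 76, 105/2]
L2 α=2/7: [1549/14, 668/7, 1437/14]
L3 α=0: [1549/14, 668/7, 1437/14]
L4 α=2/3: [2411/14, 1522/21, 2775/14]
→ [172, 72, 198]

at x=1,y=1 over L1,L2,L3,L4:
+L1 (α=1/3) → [53/3, 128/3, 238/3]
+L2 (α=2/3) → [1469/9, 1508/9, 544/9]
+L3 (α=1/5) → [6326/45, 6932/45, 3337/45]
+L4 (α=1/2) → [17261/90, 4906/45, 14767/90]
→ [192, 109, 164]

(0,3) stack=L1,L2,L3,L4,L5,L6; from [0,0,0]:
L1 α=1/2: [227/2, 69/2, 63]
L2 α=3/4: [1097/8, 453/8, 189/2]
L3 α=1/2: [1577/16, 1885/16, 513/4]
L4 α=3/5: [3497/40, 4981/40, 237/2]
L5 α=4/7: [33371/280, 40863/280, 1039/14]
L6 α=5/8: [305913/2240, 241589/2240, 6757/112]
= [137, 108, 60]


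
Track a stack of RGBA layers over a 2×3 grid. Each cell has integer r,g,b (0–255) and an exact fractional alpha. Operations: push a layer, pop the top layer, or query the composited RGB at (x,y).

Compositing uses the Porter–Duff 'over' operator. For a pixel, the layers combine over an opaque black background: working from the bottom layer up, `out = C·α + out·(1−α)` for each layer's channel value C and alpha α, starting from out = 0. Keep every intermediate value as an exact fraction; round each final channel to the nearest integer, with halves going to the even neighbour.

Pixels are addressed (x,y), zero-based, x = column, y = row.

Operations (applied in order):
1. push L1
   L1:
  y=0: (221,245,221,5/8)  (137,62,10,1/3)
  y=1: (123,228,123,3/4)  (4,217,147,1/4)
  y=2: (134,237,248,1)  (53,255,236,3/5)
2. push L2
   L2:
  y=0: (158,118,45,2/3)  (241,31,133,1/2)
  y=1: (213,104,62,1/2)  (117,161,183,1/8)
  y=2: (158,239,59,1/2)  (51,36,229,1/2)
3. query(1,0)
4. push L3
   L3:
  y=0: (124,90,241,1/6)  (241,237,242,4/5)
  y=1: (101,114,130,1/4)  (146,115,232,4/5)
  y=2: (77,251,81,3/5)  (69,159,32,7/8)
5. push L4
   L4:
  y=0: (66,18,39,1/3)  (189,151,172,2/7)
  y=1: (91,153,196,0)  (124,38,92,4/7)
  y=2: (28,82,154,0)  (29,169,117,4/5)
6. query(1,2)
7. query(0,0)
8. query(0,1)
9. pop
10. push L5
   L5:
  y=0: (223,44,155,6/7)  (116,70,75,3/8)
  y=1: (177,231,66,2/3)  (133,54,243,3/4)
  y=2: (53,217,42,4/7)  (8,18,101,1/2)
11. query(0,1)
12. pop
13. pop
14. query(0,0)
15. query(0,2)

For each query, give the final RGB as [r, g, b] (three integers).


query (1,0) [L1,L2] — begin 0,0,0
+L1 (α=1/3) → [137/3, 62/3, 10/3]
+L2 (α=1/2) → [430/3, 155/6, 409/6]
= [143, 26, 68]

query (1,2) [L1,L2,L3,L4] — begin 0,0,0
after L1 α=3/5: [159/5, 153, 708/5]
after L2 α=1/2: [207/5, 189/2, 1853/10]
after L3 α=7/8: [1311/20, 2415/16, 4093/80]
after L4 α=4/5: [3631/100, 13231/80, 41533/400]
= [36, 165, 104]

query (0,0) [L1,L2,L3,L4] — begin 0,0,0
+L1 (α=5/8) → [1105/8, 1225/8, 1105/8]
+L2 (α=2/3) → [1211/8, 3113/24, 1825/24]
+L3 (α=1/6) → [2349/16, 17725/144, 14909/144]
+L4 (α=1/3) → [959/8, 19021/216, 17717/216]
rounded: [120, 88, 82]

(0,1) stack=L1,L2,L3,L4; from [0,0,0]:
after L1 α=3/4: [369/4, 171, 369/4]
after L2 α=1/2: [1221/8, 275/2, 617/8]
after L3 α=1/4: [4471/32, 1053/8, 2891/32]
after L4 α=0: [4471/32, 1053/8, 2891/32]
→ [140, 132, 90]

query (0,1) [L1,L2,L3,L5] — begin 0,0,0
L1 α=3/4: [369/4, 171, 369/4]
L2 α=1/2: [1221/8, 275/2, 617/8]
L3 α=1/4: [4471/32, 1053/8, 2891/32]
L5 α=2/3: [15799/96, 1583/8, 7115/96]
rounded: [165, 198, 74]

at x=0,y=0 over L1,L2:
after L1 α=5/8: [1105/8, 1225/8, 1105/8]
after L2 α=2/3: [1211/8, 3113/24, 1825/24]
rounded: [151, 130, 76]

at x=0,y=2 over L1,L2:
after L1 α=1: [134, 237, 248]
after L2 α=1/2: [146, 238, 307/2]
= [146, 238, 154]


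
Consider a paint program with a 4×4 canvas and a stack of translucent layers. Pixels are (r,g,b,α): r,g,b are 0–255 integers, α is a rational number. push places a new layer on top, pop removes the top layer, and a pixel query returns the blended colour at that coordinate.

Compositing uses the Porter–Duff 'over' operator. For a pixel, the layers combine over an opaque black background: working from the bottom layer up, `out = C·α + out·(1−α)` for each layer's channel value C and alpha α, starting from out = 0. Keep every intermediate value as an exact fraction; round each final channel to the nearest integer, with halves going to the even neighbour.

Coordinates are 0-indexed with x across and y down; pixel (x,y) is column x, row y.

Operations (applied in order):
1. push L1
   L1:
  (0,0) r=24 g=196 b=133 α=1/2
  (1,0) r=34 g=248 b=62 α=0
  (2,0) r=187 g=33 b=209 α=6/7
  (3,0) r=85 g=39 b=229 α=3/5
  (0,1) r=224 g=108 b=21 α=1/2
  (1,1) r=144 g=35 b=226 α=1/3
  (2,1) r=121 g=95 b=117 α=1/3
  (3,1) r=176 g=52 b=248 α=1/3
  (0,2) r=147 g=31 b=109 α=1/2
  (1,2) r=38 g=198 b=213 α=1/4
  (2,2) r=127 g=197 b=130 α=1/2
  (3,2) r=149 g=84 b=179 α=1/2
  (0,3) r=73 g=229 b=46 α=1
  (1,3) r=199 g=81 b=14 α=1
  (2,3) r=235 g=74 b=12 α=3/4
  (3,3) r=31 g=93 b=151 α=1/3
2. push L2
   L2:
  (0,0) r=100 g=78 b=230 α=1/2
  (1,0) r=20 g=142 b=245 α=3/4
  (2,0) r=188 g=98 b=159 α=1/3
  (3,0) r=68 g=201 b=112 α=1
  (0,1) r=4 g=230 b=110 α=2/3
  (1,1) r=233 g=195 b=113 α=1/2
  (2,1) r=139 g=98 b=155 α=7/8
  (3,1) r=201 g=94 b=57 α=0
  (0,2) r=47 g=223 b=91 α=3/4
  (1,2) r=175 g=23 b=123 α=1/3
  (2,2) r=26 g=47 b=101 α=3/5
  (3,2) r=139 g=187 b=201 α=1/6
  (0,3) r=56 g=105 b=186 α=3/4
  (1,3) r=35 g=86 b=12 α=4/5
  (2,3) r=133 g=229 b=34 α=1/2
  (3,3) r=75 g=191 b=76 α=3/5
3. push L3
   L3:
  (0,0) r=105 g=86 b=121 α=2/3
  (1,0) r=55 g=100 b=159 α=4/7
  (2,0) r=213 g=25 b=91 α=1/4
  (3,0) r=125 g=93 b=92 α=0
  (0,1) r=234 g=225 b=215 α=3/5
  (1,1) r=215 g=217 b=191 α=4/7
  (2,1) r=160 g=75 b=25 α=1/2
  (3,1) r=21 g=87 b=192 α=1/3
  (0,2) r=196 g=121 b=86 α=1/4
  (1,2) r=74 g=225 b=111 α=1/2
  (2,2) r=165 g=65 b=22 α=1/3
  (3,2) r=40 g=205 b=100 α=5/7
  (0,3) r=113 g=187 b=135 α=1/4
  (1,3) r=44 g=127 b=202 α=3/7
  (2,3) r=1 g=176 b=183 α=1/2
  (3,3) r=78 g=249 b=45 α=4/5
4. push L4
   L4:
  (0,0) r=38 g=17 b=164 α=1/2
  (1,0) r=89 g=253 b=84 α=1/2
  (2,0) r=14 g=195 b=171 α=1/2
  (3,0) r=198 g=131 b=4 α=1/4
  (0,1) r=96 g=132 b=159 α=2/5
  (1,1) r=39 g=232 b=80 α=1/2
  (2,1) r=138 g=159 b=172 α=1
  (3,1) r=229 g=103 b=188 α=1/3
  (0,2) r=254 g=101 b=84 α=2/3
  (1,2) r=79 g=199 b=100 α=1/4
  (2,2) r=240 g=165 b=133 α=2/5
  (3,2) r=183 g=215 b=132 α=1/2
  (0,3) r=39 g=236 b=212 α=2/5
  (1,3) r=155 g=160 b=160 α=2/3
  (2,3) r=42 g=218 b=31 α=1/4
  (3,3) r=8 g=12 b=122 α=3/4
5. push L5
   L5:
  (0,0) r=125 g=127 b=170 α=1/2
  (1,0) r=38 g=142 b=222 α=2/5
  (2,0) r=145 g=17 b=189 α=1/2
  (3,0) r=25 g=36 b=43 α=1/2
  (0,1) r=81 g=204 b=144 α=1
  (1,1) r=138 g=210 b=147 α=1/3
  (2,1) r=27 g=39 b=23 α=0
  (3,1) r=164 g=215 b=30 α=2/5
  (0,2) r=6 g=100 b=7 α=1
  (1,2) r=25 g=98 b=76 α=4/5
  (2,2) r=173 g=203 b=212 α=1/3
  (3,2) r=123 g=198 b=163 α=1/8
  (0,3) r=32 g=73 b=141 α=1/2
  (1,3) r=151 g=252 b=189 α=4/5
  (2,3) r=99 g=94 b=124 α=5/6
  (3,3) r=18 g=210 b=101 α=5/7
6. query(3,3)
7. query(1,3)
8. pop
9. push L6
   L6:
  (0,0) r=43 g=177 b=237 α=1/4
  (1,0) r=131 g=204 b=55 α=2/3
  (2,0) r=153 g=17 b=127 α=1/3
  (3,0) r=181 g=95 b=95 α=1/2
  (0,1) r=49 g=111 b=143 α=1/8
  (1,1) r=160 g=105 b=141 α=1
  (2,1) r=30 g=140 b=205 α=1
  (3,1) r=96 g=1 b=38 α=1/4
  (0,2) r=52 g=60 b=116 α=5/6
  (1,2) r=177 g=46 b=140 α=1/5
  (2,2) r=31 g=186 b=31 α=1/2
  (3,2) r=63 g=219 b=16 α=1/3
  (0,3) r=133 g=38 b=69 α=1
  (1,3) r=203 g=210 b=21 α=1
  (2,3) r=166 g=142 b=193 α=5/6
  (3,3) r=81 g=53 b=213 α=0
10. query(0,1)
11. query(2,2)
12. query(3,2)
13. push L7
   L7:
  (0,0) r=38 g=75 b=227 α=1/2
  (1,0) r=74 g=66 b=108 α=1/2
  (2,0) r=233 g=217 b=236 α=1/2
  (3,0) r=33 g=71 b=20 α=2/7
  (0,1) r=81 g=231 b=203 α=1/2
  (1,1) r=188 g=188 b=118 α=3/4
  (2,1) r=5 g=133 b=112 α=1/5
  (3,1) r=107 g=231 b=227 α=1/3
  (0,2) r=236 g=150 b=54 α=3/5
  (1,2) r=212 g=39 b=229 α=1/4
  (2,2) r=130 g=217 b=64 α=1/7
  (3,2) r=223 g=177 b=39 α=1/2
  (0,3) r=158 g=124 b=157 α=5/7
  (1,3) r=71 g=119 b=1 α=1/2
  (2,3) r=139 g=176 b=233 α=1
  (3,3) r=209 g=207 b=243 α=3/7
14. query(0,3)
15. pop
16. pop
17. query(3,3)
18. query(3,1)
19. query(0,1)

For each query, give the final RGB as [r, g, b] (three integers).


query (3,3) [L1,L2,L3,L4,L5] — begin 0,0,0
after L1 α=1/3: [31/3, 31, 151/3]
after L2 α=3/5: [737/15, 127, 986/15]
after L3 α=4/5: [5417/75, 1123/5, 3686/75]
after L4 α=3/4: [7217/300, 1303/20, 7784/75]
after L5 α=5/7: [20717/1050, 11803/70, 53443/525]
→ [20, 169, 102]

(1,3) stack=L1,L2,L3,L4,L5; from [0,0,0]:
after L1 α=1: [199, 81, 14]
after L2 α=4/5: [339/5, 85, 62/5]
after L3 α=3/7: [288/5, 103, 3278/35]
after L4 α=2/3: [1838/15, 141, 4826/35]
after L5 α=4/5: [10898/75, 1149/5, 31286/175]
→ [145, 230, 179]

at x=0,y=1 over L1,L2,L3,L4,L6:
L1 α=1/2: [112, 54, 21/2]
L2 α=2/3: [40, 514/3, 461/6]
L3 α=3/5: [782/5, 3053/15, 2396/15]
L4 α=2/5: [3306/25, 4373/25, 3986/25]
L6 α=1/8: [24367/200, 16693/100, 31477/200]
= [122, 167, 157]

(2,2) stack=L1,L2,L3,L4,L6; from [0,0,0]:
after L1 α=1/2: [127/2, 197/2, 65]
after L2 α=3/5: [41, 338/5, 433/5]
after L3 α=1/3: [247/3, 1001/15, 976/15]
after L4 α=2/5: [727/5, 2651/25, 2306/25]
after L6 α=1/2: [441/5, 7301/50, 3081/50]
→ [88, 146, 62]

query (3,2) [L1,L2,L3,L4,L6] — begin 0,0,0
+L1 (α=1/2) → [149/2, 42, 179/2]
+L2 (α=1/6) → [341/4, 397/6, 1297/12]
+L3 (α=5/7) → [741/14, 496/3, 4297/42]
+L4 (α=1/2) → [3303/28, 1141/6, 9841/84]
+L6 (α=1/3) → [1395/14, 1798/9, 10513/126]
rounded: [100, 200, 83]

at x=0,y=3 over L1,L2,L3,L4,L6,L7:
L1 α=1: [73, 229, 46]
L2 α=3/4: [241/4, 136, 151]
L3 α=1/4: [1175/16, 595/4, 147]
L4 α=2/5: [4773/80, 3673/20, 173]
L6 α=1: [133, 38, 69]
L7 α=5/7: [1056/7, 696/7, 923/7]
= [151, 99, 132]

at x=3,y=3 over L1,L2,L3,L4:
L1 α=1/3: [31/3, 31, 151/3]
L2 α=3/5: [737/15, 127, 986/15]
L3 α=4/5: [5417/75, 1123/5, 3686/75]
L4 α=3/4: [7217/300, 1303/20, 7784/75]
= [24, 65, 104]

at x=3,y=1 over L1,L2,L3,L4:
after L1 α=1/3: [176/3, 52/3, 248/3]
after L2 α=0: [176/3, 52/3, 248/3]
after L3 α=1/3: [415/9, 365/9, 1072/9]
after L4 α=1/3: [2891/27, 1657/27, 3836/27]
= [107, 61, 142]

query (0,1) [L1,L2,L3,L4] — begin 0,0,0
L1 α=1/2: [112, 54, 21/2]
L2 α=2/3: [40, 514/3, 461/6]
L3 α=3/5: [782/5, 3053/15, 2396/15]
L4 α=2/5: [3306/25, 4373/25, 3986/25]
= [132, 175, 159]


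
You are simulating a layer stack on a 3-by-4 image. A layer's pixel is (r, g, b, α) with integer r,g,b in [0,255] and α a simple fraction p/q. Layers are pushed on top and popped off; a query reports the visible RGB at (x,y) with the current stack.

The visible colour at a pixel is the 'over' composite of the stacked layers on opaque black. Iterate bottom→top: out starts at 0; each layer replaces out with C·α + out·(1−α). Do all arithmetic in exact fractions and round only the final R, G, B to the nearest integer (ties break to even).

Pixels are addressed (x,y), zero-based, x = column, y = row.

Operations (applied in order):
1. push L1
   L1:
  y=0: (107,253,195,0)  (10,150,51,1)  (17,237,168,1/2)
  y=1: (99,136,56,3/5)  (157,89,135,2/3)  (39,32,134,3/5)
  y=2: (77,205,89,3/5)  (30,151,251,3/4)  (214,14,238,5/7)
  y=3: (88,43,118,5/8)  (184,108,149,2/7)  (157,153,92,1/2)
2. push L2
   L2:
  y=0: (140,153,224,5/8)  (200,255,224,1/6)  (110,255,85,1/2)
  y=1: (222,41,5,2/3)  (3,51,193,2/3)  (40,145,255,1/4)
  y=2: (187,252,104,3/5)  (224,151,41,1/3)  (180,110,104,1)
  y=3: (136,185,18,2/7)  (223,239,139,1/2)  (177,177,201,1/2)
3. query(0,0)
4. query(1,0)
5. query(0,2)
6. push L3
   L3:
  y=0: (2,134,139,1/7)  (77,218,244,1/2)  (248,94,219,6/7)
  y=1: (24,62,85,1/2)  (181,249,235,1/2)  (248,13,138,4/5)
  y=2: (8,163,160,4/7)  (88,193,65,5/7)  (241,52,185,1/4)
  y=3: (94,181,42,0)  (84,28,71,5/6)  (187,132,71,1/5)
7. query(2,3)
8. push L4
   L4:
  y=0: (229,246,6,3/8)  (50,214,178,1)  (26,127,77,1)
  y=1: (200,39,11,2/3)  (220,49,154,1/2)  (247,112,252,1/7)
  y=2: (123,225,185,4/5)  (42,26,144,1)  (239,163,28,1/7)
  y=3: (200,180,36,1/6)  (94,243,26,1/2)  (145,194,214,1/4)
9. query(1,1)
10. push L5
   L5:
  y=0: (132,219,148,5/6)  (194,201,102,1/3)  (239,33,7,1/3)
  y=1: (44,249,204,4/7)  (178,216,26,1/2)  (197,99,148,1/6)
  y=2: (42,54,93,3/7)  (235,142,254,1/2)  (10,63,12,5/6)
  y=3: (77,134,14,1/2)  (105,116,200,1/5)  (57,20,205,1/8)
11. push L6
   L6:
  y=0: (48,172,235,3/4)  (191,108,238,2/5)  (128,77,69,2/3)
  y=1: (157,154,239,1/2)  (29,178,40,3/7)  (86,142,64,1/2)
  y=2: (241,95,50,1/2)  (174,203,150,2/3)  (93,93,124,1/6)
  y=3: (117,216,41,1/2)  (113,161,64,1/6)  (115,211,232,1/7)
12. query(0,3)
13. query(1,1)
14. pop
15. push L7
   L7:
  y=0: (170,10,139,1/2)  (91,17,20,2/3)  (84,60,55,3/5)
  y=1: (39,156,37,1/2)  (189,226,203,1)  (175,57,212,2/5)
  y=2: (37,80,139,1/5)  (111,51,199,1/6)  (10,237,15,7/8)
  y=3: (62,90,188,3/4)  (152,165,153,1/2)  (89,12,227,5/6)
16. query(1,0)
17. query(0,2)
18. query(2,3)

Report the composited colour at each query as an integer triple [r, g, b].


query (0,0) [L1,L2] — begin 0,0,0
after L1 α=0: [0, 0, 0]
after L2 α=5/8: [175/2, 765/8, 140]
rounded: [88, 96, 140]

at x=1,y=0 over L1,L2:
after L1 α=1: [10, 150, 51]
after L2 α=1/6: [125/3, 335/2, 479/6]
= [42, 168, 80]

(0,2) stack=L1,L2; from [0,0,0]:
L1 α=3/5: [231/5, 123, 267/5]
L2 α=3/5: [3267/25, 1002/5, 2094/25]
→ [131, 200, 84]

(2,3) stack=L1,L2,L3; from [0,0,0]:
after L1 α=1/2: [157/2, 153/2, 46]
after L2 α=1/2: [511/4, 507/4, 247/2]
after L3 α=1/5: [698/5, 639/5, 113]
rounded: [140, 128, 113]

(1,1) stack=L1,L2,L3,L4; from [0,0,0]:
+L1 (α=2/3) → [314/3, 178/3, 90]
+L2 (α=2/3) → [332/9, 484/9, 476/3]
+L3 (α=1/2) → [1961/18, 2725/18, 1181/6]
+L4 (α=1/2) → [5921/36, 3607/36, 2105/12]
= [164, 100, 175]

query (0,3) [L1,L2,L3,L4,L5,L6] — begin 0,0,0
+L1 (α=5/8) → [55, 215/8, 295/4]
+L2 (α=2/7) → [547/7, 4035/56, 1619/28]
+L3 (α=0) → [547/7, 4035/56, 1619/28]
+L4 (α=1/6) → [4135/42, 10085/112, 9103/168]
+L5 (α=1/2) → [7369/84, 25093/224, 11455/336]
+L6 (α=1/2) → [17197/168, 73477/448, 25231/672]
rounded: [102, 164, 38]

query (1,1) [L1,L2,L3,L4,L5,L6] — begin 0,0,0
+L1 (α=2/3) → [314/3, 178/3, 90]
+L2 (α=2/3) → [332/9, 484/9, 476/3]
+L3 (α=1/2) → [1961/18, 2725/18, 1181/6]
+L4 (α=1/2) → [5921/36, 3607/36, 2105/12]
+L5 (α=1/2) → [12329/72, 11383/72, 2417/24]
+L6 (α=3/7) → [1985/18, 20995/126, 3137/42]
→ [110, 167, 75]

query (1,0) [L1,L2,L3,L4,L5,L7] — begin 0,0,0
after L1 α=1: [10, 150, 51]
after L2 α=1/6: [125/3, 335/2, 479/6]
after L3 α=1/2: [178/3, 771/4, 1943/12]
after L4 α=1: [50, 214, 178]
after L5 α=1/3: [98, 629/3, 458/3]
after L7 α=2/3: [280/3, 731/9, 578/9]
= [93, 81, 64]

query (0,2) [L1,L2,L3,L4,L5,L7] — begin 0,0,0
after L1 α=3/5: [231/5, 123, 267/5]
after L2 α=3/5: [3267/25, 1002/5, 2094/25]
after L3 α=4/7: [10601/175, 6266/35, 22282/175]
after L4 α=4/5: [96701/875, 37766/175, 151782/875]
after L5 α=3/7: [497054/6125, 179414/1225, 851253/6125]
after L7 α=1/5: [2214841/30625, 815656/6125, 4256387/30625]
→ [72, 133, 139]

query (2,3) [L1,L2,L3,L4,L5,L7] — begin 0,0,0
after L1 α=1/2: [157/2, 153/2, 46]
after L2 α=1/2: [511/4, 507/4, 247/2]
after L3 α=1/5: [698/5, 639/5, 113]
after L4 α=1/4: [2819/20, 2887/20, 553/4]
after L5 α=1/8: [20873/160, 20609/160, 4691/32]
after L7 α=5/6: [30691/320, 30209/960, 41011/192]
rounded: [96, 31, 214]
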